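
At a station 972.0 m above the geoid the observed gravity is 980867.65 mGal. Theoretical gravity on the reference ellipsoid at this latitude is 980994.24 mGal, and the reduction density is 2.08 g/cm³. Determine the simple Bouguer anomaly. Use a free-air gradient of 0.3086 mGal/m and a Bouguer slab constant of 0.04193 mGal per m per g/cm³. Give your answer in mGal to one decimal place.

Free-air correction = 0.3086 × 972.0 = 299.96 mGal
Free-air anomaly = 980867.65 − 980994.24 + (299.96) = 173.37 mGal
Bouguer slab correction = 0.04193 × 2.08 × 972.0 = 84.77 mGal
Simple Bouguer anomaly = 173.37 − (84.77) = 88.60 mGal

88.6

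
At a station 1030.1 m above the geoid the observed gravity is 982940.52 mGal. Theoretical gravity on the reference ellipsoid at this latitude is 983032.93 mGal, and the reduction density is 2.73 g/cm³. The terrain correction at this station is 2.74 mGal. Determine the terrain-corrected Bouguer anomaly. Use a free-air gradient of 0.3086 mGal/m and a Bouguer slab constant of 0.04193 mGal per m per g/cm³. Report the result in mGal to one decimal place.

Free-air correction = 0.3086 × 1030.1 = 317.89 mGal
Free-air anomaly = 982940.52 − 983032.93 + (317.89) = 225.48 mGal
Bouguer slab correction = 0.04193 × 2.73 × 1030.1 = 117.91 mGal
Simple Bouguer anomaly = 225.48 − (117.91) = 107.57 mGal
Complete Bouguer anomaly = 107.57 + 2.74 = 110.31 mGal

110.3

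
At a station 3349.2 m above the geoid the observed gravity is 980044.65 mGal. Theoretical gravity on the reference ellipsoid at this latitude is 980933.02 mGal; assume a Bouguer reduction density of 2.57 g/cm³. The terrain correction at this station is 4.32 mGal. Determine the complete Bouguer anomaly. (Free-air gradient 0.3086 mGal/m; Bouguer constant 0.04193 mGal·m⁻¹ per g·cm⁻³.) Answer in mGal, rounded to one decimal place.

-211.4

Free-air correction = 0.3086 × 3349.2 = 1033.56 mGal
Free-air anomaly = 980044.65 − 980933.02 + (1033.56) = 145.19 mGal
Bouguer slab correction = 0.04193 × 2.57 × 3349.2 = 360.91 mGal
Simple Bouguer anomaly = 145.19 − (360.91) = -215.72 mGal
Complete Bouguer anomaly = -215.72 + 4.32 = -211.40 mGal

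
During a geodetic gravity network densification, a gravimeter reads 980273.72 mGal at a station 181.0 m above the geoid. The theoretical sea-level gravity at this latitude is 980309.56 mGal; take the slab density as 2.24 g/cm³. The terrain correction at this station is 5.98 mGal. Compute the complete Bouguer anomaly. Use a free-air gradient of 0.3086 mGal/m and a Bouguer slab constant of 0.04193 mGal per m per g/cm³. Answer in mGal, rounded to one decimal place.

Free-air correction = 0.3086 × 181.0 = 55.86 mGal
Free-air anomaly = 980273.72 − 980309.56 + (55.86) = 20.02 mGal
Bouguer slab correction = 0.04193 × 2.24 × 181.0 = 17.00 mGal
Simple Bouguer anomaly = 20.02 − (17.00) = 3.02 mGal
Complete Bouguer anomaly = 3.02 + 5.98 = 9.00 mGal

9.0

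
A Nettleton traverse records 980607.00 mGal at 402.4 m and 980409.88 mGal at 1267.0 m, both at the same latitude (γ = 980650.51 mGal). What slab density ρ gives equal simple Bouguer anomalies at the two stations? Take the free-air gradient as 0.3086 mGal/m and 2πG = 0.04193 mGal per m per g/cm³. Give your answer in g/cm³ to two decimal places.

Δg_obs = 980409.88 − 980607.00 = -197.12 mGal over Δh = 1267.0 − 402.4 = 864.6 m
Equal Bouguer anomalies ⇒ Δg_obs + (0.3086 − 0.04193ρ)·Δh = 0
0.3086 − 0.04193ρ = −Δg_obs/Δh = 0.22799
ρ = (0.3086 − 0.22799) / 0.04193 = 1.92 g/cm³

1.92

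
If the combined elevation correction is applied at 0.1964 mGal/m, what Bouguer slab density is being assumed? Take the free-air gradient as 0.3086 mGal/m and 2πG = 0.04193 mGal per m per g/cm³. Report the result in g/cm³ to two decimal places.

0.1964 = 0.3086 − 0.04193 × ρ
ρ = (0.3086 − 0.1964) / 0.04193 = 2.68 g/cm³

2.68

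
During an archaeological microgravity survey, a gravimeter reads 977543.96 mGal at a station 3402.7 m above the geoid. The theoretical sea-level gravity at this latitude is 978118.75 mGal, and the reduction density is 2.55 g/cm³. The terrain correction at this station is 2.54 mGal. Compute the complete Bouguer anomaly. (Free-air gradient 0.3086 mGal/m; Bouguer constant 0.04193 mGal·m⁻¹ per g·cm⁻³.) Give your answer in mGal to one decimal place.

114.0

Free-air correction = 0.3086 × 3402.7 = 1050.07 mGal
Free-air anomaly = 977543.96 − 978118.75 + (1050.07) = 475.28 mGal
Bouguer slab correction = 0.04193 × 2.55 × 3402.7 = 363.82 mGal
Simple Bouguer anomaly = 475.28 − (363.82) = 111.46 mGal
Complete Bouguer anomaly = 111.46 + 2.54 = 114.00 mGal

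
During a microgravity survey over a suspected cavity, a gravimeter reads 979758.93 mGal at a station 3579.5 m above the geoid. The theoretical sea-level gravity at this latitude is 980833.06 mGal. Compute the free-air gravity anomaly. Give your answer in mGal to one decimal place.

30.5

Free-air correction = 0.3086 × 3579.5 = 1104.63 mGal
Free-air anomaly = 979758.93 − 980833.06 + (1104.63) = 30.50 mGal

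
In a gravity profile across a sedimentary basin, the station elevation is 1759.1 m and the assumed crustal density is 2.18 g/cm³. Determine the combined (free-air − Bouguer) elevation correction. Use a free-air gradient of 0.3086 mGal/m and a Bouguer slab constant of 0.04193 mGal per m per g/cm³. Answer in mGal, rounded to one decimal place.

Combined gradient = 0.3086 − 0.04193 × 2.18 = 0.2171926 mGal/m
Combined elevation correction = 0.2171926 × 1759.1 = 382.1 mGal

382.1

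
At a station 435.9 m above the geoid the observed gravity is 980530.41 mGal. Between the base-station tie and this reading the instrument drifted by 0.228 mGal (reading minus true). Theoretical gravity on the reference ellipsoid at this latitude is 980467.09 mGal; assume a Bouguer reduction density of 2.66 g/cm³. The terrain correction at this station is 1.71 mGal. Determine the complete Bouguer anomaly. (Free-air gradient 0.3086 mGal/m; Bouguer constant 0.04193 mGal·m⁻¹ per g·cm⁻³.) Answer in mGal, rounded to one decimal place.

Drift-corrected reading = 980530.41 − (0.228) = 980530.182 mGal
Free-air correction = 0.3086 × 435.9 = 134.52 mGal
Free-air anomaly = 980530.182 − 980467.09 + (134.52) = 197.612 mGal
Bouguer slab correction = 0.04193 × 2.66 × 435.9 = 48.62 mGal
Simple Bouguer anomaly = 197.612 − (48.62) = 148.992 mGal
Complete Bouguer anomaly = 148.992 + 1.71 = 150.702 mGal

150.7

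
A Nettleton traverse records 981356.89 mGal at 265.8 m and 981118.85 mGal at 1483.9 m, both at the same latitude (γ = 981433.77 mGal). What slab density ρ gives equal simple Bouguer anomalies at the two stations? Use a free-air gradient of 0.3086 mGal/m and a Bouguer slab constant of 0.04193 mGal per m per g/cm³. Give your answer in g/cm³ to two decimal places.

Δg_obs = 981118.85 − 981356.89 = -238.04 mGal over Δh = 1483.9 − 265.8 = 1218.1 m
Equal Bouguer anomalies ⇒ Δg_obs + (0.3086 − 0.04193ρ)·Δh = 0
0.3086 − 0.04193ρ = −Δg_obs/Δh = 0.19542
ρ = (0.3086 − 0.19542) / 0.04193 = 2.70 g/cm³

2.70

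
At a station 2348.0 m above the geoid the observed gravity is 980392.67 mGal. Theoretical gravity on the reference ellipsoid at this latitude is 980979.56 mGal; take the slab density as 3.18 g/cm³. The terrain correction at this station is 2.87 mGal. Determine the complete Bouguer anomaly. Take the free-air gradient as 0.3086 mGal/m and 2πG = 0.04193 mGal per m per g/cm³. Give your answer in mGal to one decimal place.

-172.5

Free-air correction = 0.3086 × 2348.0 = 724.59 mGal
Free-air anomaly = 980392.67 − 980979.56 + (724.59) = 137.70 mGal
Bouguer slab correction = 0.04193 × 3.18 × 2348.0 = 313.08 mGal
Simple Bouguer anomaly = 137.70 − (313.08) = -175.38 mGal
Complete Bouguer anomaly = -175.38 + 2.87 = -172.51 mGal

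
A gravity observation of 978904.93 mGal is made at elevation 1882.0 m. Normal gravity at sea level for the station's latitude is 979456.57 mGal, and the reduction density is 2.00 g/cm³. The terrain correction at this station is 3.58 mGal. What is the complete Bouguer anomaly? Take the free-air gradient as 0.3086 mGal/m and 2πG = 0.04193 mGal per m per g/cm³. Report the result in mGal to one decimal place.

-125.1

Free-air correction = 0.3086 × 1882.0 = 580.79 mGal
Free-air anomaly = 978904.93 − 979456.57 + (580.79) = 29.15 mGal
Bouguer slab correction = 0.04193 × 2.00 × 1882.0 = 157.82 mGal
Simple Bouguer anomaly = 29.15 − (157.82) = -128.67 mGal
Complete Bouguer anomaly = -128.67 + 3.58 = -125.09 mGal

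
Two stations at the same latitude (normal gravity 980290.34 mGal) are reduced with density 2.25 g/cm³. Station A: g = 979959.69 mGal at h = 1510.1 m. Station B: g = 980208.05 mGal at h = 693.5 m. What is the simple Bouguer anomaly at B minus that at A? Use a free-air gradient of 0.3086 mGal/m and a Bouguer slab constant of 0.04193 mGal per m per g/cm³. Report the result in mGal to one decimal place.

Δg_SB(A) = 979959.69 − 980290.34 + 0.3086×1510.1 − 0.04193×2.25×1510.1 = -7.10 mGal
Δg_SB(B) = 980208.05 − 980290.34 + 0.3086×693.5 − 0.04193×2.25×693.5 = 66.30 mGal
Difference = 66.30 − (-7.10) = 73.40 mGal

73.4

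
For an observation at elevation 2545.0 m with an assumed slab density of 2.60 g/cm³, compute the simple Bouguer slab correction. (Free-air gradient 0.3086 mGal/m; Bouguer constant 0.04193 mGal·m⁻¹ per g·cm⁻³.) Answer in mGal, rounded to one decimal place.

277.5

Bouguer slab correction = 0.04193 × 2.60 × 2545.0 = 277.5 mGal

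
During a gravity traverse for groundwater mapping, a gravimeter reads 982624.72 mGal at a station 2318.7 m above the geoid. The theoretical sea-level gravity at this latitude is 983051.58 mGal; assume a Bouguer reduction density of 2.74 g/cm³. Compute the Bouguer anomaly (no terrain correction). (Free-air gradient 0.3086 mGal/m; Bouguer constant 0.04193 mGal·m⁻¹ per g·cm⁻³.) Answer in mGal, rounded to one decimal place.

Free-air correction = 0.3086 × 2318.7 = 715.55 mGal
Free-air anomaly = 982624.72 − 983051.58 + (715.55) = 288.69 mGal
Bouguer slab correction = 0.04193 × 2.74 × 2318.7 = 266.39 mGal
Simple Bouguer anomaly = 288.69 − (266.39) = 22.30 mGal

22.3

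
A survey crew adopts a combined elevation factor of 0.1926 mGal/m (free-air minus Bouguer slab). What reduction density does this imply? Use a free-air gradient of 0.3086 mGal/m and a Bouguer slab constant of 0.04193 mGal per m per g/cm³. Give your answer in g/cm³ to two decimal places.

2.77

0.1926 = 0.3086 − 0.04193 × ρ
ρ = (0.3086 − 0.1926) / 0.04193 = 2.77 g/cm³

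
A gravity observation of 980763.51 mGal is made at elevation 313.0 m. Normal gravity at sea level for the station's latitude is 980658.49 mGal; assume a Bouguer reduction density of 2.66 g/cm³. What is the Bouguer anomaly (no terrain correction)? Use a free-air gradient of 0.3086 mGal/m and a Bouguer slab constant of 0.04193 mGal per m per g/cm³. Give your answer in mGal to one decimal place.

166.7

Free-air correction = 0.3086 × 313.0 = 96.59 mGal
Free-air anomaly = 980763.51 − 980658.49 + (96.59) = 201.61 mGal
Bouguer slab correction = 0.04193 × 2.66 × 313.0 = 34.91 mGal
Simple Bouguer anomaly = 201.61 − (34.91) = 166.70 mGal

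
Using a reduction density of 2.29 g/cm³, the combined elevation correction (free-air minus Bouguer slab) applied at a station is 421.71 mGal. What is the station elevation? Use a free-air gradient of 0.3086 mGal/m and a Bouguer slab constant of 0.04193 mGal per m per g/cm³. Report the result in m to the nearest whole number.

Combined gradient = 0.3086 − 0.04193 × 2.29 = 0.2125803 mGal/m
h = 421.71 / 0.2125803 = 1983.77 m

1984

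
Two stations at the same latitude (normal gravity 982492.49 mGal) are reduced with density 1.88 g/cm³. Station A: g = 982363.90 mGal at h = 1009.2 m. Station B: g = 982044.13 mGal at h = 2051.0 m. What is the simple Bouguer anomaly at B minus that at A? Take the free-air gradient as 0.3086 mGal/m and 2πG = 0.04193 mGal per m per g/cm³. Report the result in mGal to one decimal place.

-80.4

Δg_SB(A) = 982363.90 − 982492.49 + 0.3086×1009.2 − 0.04193×1.88×1009.2 = 103.30 mGal
Δg_SB(B) = 982044.13 − 982492.49 + 0.3086×2051.0 − 0.04193×1.88×2051.0 = 22.90 mGal
Difference = 22.90 − (103.30) = -80.40 mGal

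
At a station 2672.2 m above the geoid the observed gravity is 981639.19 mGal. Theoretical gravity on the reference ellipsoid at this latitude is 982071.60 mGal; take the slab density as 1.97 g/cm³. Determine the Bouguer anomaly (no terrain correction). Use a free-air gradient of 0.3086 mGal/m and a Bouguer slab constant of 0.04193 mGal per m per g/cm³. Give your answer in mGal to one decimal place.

171.5

Free-air correction = 0.3086 × 2672.2 = 824.64 mGal
Free-air anomaly = 981639.19 − 982071.60 + (824.64) = 392.23 mGal
Bouguer slab correction = 0.04193 × 1.97 × 2672.2 = 220.73 mGal
Simple Bouguer anomaly = 392.23 − (220.73) = 171.50 mGal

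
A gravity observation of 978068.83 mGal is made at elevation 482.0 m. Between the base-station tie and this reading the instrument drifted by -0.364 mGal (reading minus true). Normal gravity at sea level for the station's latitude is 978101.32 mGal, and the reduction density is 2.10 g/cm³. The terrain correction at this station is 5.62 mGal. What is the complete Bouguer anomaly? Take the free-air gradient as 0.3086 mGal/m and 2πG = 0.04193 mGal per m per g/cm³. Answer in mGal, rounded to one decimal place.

79.8

Drift-corrected reading = 978068.83 − (-0.364) = 978069.194 mGal
Free-air correction = 0.3086 × 482.0 = 148.75 mGal
Free-air anomaly = 978069.194 − 978101.32 + (148.75) = 116.624 mGal
Bouguer slab correction = 0.04193 × 2.10 × 482.0 = 42.44 mGal
Simple Bouguer anomaly = 116.624 − (42.44) = 74.184 mGal
Complete Bouguer anomaly = 74.184 + 5.62 = 79.804 mGal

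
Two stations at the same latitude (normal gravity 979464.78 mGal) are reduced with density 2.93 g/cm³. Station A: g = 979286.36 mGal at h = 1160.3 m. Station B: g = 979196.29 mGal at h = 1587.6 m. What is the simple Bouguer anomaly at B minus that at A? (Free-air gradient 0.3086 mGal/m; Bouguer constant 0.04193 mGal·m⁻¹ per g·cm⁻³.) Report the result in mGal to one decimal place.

-10.7

Δg_SB(A) = 979286.36 − 979464.78 + 0.3086×1160.3 − 0.04193×2.93×1160.3 = 37.10 mGal
Δg_SB(B) = 979196.29 − 979464.78 + 0.3086×1587.6 − 0.04193×2.93×1587.6 = 26.40 mGal
Difference = 26.40 − (37.10) = -10.70 mGal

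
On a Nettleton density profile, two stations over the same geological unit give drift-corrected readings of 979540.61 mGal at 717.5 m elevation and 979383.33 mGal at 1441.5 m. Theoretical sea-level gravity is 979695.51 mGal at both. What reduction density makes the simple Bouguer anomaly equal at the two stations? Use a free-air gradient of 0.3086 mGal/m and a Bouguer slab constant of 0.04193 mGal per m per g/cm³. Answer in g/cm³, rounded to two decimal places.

2.18

Δg_obs = 979383.33 − 979540.61 = -157.28 mGal over Δh = 1441.5 − 717.5 = 724.0 m
Equal Bouguer anomalies ⇒ Δg_obs + (0.3086 − 0.04193ρ)·Δh = 0
0.3086 − 0.04193ρ = −Δg_obs/Δh = 0.21724
ρ = (0.3086 − 0.21724) / 0.04193 = 2.18 g/cm³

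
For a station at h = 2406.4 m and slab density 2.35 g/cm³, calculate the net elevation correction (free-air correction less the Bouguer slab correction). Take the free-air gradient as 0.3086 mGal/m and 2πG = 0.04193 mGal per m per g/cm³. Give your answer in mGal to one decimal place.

Combined gradient = 0.3086 − 0.04193 × 2.35 = 0.2100645 mGal/m
Combined elevation correction = 0.2100645 × 2406.4 = 505.5 mGal

505.5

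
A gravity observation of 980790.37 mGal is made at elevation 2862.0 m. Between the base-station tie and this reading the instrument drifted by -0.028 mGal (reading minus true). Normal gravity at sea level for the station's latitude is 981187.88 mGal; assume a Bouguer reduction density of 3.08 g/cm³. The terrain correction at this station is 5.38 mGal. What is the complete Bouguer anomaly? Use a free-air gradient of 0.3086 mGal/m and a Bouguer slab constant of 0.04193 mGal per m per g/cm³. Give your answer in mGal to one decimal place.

121.5

Drift-corrected reading = 980790.37 − (-0.028) = 980790.398 mGal
Free-air correction = 0.3086 × 2862.0 = 883.21 mGal
Free-air anomaly = 980790.398 − 981187.88 + (883.21) = 485.728 mGal
Bouguer slab correction = 0.04193 × 3.08 × 2862.0 = 369.61 mGal
Simple Bouguer anomaly = 485.728 − (369.61) = 116.118 mGal
Complete Bouguer anomaly = 116.118 + 5.38 = 121.498 mGal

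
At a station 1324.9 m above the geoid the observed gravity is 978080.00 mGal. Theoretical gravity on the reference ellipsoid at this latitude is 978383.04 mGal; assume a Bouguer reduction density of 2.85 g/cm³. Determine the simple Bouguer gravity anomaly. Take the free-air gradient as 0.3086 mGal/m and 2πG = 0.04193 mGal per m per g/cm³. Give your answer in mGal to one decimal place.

Free-air correction = 0.3086 × 1324.9 = 408.86 mGal
Free-air anomaly = 978080.00 − 978383.04 + (408.86) = 105.82 mGal
Bouguer slab correction = 0.04193 × 2.85 × 1324.9 = 158.33 mGal
Simple Bouguer anomaly = 105.82 − (158.33) = -52.51 mGal

-52.5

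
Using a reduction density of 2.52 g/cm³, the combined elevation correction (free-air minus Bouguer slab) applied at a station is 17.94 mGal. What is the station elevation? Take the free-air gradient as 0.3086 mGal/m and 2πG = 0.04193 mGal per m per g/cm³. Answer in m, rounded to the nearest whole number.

Combined gradient = 0.3086 − 0.04193 × 2.52 = 0.2029364 mGal/m
h = 17.94 / 0.2029364 = 88.40 m

88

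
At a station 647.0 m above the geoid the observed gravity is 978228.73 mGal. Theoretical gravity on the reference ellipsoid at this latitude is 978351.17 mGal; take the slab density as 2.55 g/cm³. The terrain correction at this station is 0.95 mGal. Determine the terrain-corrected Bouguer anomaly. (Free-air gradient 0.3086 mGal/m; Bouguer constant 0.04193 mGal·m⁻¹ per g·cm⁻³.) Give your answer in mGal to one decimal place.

9.0

Free-air correction = 0.3086 × 647.0 = 199.66 mGal
Free-air anomaly = 978228.73 − 978351.17 + (199.66) = 77.22 mGal
Bouguer slab correction = 0.04193 × 2.55 × 647.0 = 69.18 mGal
Simple Bouguer anomaly = 77.22 − (69.18) = 8.04 mGal
Complete Bouguer anomaly = 8.04 + 0.95 = 8.99 mGal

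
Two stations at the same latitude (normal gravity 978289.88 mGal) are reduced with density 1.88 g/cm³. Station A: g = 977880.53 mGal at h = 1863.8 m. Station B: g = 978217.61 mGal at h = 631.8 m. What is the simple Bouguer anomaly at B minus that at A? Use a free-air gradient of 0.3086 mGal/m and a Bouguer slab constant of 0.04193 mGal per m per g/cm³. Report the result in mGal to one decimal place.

54.0

Δg_SB(A) = 977880.53 − 978289.88 + 0.3086×1863.8 − 0.04193×1.88×1863.8 = 18.90 mGal
Δg_SB(B) = 978217.61 − 978289.88 + 0.3086×631.8 − 0.04193×1.88×631.8 = 72.90 mGal
Difference = 72.90 − (18.90) = 54.00 mGal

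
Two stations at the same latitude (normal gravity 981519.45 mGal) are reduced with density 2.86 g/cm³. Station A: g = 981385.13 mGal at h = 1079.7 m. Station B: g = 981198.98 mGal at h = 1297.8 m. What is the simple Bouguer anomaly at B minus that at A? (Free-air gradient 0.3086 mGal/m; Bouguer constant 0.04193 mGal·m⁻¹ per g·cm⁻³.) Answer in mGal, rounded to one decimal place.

Δg_SB(A) = 981385.13 − 981519.45 + 0.3086×1079.7 − 0.04193×2.86×1079.7 = 69.40 mGal
Δg_SB(B) = 981198.98 − 981519.45 + 0.3086×1297.8 − 0.04193×2.86×1297.8 = -75.60 mGal
Difference = -75.60 − (69.40) = -145.00 mGal

-145.0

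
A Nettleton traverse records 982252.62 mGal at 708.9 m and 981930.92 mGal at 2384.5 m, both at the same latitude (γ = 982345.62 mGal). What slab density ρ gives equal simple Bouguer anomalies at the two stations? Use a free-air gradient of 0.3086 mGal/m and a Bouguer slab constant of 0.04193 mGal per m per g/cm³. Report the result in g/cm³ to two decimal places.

2.78

Δg_obs = 981930.92 − 982252.62 = -321.70 mGal over Δh = 2384.5 − 708.9 = 1675.6 m
Equal Bouguer anomalies ⇒ Δg_obs + (0.3086 − 0.04193ρ)·Δh = 0
0.3086 − 0.04193ρ = −Δg_obs/Δh = 0.19199
ρ = (0.3086 − 0.19199) / 0.04193 = 2.78 g/cm³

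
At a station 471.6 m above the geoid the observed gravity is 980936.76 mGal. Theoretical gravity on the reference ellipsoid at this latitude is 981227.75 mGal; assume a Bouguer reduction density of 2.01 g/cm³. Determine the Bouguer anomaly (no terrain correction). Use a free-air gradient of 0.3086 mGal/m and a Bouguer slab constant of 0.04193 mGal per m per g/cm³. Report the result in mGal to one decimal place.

-185.2

Free-air correction = 0.3086 × 471.6 = 145.54 mGal
Free-air anomaly = 980936.76 − 981227.75 + (145.54) = -145.45 mGal
Bouguer slab correction = 0.04193 × 2.01 × 471.6 = 39.75 mGal
Simple Bouguer anomaly = -145.45 − (39.75) = -185.20 mGal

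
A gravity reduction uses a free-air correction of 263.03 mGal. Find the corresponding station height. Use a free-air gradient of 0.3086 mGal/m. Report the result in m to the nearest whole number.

852

h = 263.03 / 0.3086 = 852.33 m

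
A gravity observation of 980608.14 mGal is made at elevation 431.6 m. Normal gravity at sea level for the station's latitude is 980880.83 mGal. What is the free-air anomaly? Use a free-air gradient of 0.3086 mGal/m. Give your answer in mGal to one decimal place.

-139.5

Free-air correction = 0.3086 × 431.6 = 133.19 mGal
Free-air anomaly = 980608.14 − 980880.83 + (133.19) = -139.50 mGal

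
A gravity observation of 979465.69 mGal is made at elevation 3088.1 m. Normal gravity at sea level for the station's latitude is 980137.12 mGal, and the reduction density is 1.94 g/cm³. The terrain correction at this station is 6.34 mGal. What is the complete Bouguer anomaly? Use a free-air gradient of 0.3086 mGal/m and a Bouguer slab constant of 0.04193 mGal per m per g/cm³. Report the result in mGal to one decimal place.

36.7

Free-air correction = 0.3086 × 3088.1 = 952.99 mGal
Free-air anomaly = 979465.69 − 980137.12 + (952.99) = 281.56 mGal
Bouguer slab correction = 0.04193 × 1.94 × 3088.1 = 251.20 mGal
Simple Bouguer anomaly = 281.56 − (251.20) = 30.36 mGal
Complete Bouguer anomaly = 30.36 + 6.34 = 36.70 mGal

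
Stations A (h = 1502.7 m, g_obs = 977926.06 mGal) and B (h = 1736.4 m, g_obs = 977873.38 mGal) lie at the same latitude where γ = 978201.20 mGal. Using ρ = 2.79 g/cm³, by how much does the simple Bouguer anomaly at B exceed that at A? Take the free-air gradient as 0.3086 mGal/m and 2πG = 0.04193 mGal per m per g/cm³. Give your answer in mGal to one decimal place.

-7.9

Δg_SB(A) = 977926.06 − 978201.20 + 0.3086×1502.7 − 0.04193×2.79×1502.7 = 12.80 mGal
Δg_SB(B) = 977873.38 − 978201.20 + 0.3086×1736.4 − 0.04193×2.79×1736.4 = 4.90 mGal
Difference = 4.90 − (12.80) = -7.90 mGal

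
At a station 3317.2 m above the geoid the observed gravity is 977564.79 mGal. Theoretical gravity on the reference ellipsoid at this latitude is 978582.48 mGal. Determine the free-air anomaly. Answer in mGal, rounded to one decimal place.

Free-air correction = 0.3086 × 3317.2 = 1023.69 mGal
Free-air anomaly = 977564.79 − 978582.48 + (1023.69) = 6.00 mGal

6.0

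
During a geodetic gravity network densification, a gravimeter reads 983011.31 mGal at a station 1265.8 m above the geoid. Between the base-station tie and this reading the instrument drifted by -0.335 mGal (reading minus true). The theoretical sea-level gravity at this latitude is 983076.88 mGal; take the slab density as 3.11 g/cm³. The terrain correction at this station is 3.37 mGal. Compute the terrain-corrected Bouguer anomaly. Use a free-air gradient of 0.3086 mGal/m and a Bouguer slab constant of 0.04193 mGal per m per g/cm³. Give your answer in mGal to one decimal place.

Drift-corrected reading = 983011.31 − (-0.335) = 983011.645 mGal
Free-air correction = 0.3086 × 1265.8 = 390.63 mGal
Free-air anomaly = 983011.645 − 983076.88 + (390.63) = 325.395 mGal
Bouguer slab correction = 0.04193 × 3.11 × 1265.8 = 165.06 mGal
Simple Bouguer anomaly = 325.395 − (165.06) = 160.335 mGal
Complete Bouguer anomaly = 160.335 + 3.37 = 163.705 mGal

163.7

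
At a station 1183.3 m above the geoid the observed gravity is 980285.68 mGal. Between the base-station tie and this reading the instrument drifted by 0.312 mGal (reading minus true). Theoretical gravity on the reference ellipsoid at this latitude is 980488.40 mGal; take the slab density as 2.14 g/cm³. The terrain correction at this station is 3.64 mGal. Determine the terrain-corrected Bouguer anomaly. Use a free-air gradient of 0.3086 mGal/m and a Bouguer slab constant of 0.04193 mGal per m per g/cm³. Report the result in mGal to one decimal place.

59.6

Drift-corrected reading = 980285.68 − (0.312) = 980285.368 mGal
Free-air correction = 0.3086 × 1183.3 = 365.17 mGal
Free-air anomaly = 980285.368 − 980488.40 + (365.17) = 162.138 mGal
Bouguer slab correction = 0.04193 × 2.14 × 1183.3 = 106.18 mGal
Simple Bouguer anomaly = 162.138 − (106.18) = 55.958 mGal
Complete Bouguer anomaly = 55.958 + 3.64 = 59.598 mGal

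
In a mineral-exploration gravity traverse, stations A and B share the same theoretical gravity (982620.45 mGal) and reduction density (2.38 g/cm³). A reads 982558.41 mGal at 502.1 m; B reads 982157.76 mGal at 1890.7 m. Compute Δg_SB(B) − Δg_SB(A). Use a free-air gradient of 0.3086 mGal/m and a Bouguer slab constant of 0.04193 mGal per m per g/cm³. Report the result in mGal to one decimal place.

Δg_SB(A) = 982558.41 − 982620.45 + 0.3086×502.1 − 0.04193×2.38×502.1 = 42.80 mGal
Δg_SB(B) = 982157.76 − 982620.45 + 0.3086×1890.7 − 0.04193×2.38×1890.7 = -67.90 mGal
Difference = -67.90 − (42.80) = -110.70 mGal

-110.7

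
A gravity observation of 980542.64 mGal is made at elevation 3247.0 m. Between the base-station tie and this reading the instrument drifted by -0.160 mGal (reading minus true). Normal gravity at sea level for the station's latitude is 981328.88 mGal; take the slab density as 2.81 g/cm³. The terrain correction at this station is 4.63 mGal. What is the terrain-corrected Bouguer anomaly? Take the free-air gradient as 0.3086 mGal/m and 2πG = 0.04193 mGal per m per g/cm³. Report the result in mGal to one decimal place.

-162.0

Drift-corrected reading = 980542.64 − (-0.160) = 980542.800 mGal
Free-air correction = 0.3086 × 3247.0 = 1002.02 mGal
Free-air anomaly = 980542.800 − 981328.88 + (1002.02) = 215.940 mGal
Bouguer slab correction = 0.04193 × 2.81 × 3247.0 = 382.57 mGal
Simple Bouguer anomaly = 215.940 − (382.57) = -166.630 mGal
Complete Bouguer anomaly = -166.630 + 4.63 = -162.000 mGal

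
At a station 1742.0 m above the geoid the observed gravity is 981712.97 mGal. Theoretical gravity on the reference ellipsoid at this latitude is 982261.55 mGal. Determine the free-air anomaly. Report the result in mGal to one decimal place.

Free-air correction = 0.3086 × 1742.0 = 537.58 mGal
Free-air anomaly = 981712.97 − 982261.55 + (537.58) = -11.00 mGal

-11.0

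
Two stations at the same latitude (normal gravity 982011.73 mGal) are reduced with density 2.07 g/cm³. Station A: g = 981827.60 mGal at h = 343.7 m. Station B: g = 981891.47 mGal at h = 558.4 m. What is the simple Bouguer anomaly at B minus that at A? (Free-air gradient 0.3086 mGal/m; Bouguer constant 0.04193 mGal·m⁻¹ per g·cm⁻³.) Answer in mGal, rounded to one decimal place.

111.5

Δg_SB(A) = 981827.60 − 982011.73 + 0.3086×343.7 − 0.04193×2.07×343.7 = -107.90 mGal
Δg_SB(B) = 981891.47 − 982011.73 + 0.3086×558.4 − 0.04193×2.07×558.4 = 3.60 mGal
Difference = 3.60 − (-107.90) = 111.50 mGal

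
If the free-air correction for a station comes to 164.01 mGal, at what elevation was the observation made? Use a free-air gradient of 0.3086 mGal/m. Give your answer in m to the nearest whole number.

h = 164.01 / 0.3086 = 531.46 m

531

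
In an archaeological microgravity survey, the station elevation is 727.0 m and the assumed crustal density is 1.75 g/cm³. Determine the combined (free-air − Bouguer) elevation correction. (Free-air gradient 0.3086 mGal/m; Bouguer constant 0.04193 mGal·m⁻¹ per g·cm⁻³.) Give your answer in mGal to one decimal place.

171.0

Combined gradient = 0.3086 − 0.04193 × 1.75 = 0.2352225 mGal/m
Combined elevation correction = 0.2352225 × 727.0 = 171.0 mGal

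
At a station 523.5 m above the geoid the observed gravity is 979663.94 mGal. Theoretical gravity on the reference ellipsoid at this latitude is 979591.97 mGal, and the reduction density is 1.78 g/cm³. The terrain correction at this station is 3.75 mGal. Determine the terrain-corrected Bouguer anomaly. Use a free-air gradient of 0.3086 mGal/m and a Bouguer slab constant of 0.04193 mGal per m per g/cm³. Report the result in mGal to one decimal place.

198.2

Free-air correction = 0.3086 × 523.5 = 161.55 mGal
Free-air anomaly = 979663.94 − 979591.97 + (161.55) = 233.52 mGal
Bouguer slab correction = 0.04193 × 1.78 × 523.5 = 39.07 mGal
Simple Bouguer anomaly = 233.52 − (39.07) = 194.45 mGal
Complete Bouguer anomaly = 194.45 + 3.75 = 198.20 mGal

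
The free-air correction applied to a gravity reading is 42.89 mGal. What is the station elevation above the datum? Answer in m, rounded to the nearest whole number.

h = 42.89 / 0.3086 = 138.98 m

139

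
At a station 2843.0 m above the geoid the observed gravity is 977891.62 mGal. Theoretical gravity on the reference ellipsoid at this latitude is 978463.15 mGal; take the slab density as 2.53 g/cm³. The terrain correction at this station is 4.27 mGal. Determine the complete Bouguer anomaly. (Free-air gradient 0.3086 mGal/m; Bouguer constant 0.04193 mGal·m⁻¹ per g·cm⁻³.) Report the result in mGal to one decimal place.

Free-air correction = 0.3086 × 2843.0 = 877.35 mGal
Free-air anomaly = 977891.62 − 978463.15 + (877.35) = 305.82 mGal
Bouguer slab correction = 0.04193 × 2.53 × 2843.0 = 301.59 mGal
Simple Bouguer anomaly = 305.82 − (301.59) = 4.23 mGal
Complete Bouguer anomaly = 4.23 + 4.27 = 8.50 mGal

8.5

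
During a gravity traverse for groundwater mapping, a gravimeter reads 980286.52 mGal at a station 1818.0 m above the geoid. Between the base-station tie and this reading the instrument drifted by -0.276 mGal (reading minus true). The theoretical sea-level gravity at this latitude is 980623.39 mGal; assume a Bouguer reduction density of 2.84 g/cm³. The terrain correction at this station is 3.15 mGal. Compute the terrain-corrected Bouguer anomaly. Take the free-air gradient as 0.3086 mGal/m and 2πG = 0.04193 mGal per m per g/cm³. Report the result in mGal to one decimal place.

Drift-corrected reading = 980286.52 − (-0.276) = 980286.796 mGal
Free-air correction = 0.3086 × 1818.0 = 561.03 mGal
Free-air anomaly = 980286.796 − 980623.39 + (561.03) = 224.436 mGal
Bouguer slab correction = 0.04193 × 2.84 × 1818.0 = 216.49 mGal
Simple Bouguer anomaly = 224.436 − (216.49) = 7.946 mGal
Complete Bouguer anomaly = 7.946 + 3.15 = 11.096 mGal

11.1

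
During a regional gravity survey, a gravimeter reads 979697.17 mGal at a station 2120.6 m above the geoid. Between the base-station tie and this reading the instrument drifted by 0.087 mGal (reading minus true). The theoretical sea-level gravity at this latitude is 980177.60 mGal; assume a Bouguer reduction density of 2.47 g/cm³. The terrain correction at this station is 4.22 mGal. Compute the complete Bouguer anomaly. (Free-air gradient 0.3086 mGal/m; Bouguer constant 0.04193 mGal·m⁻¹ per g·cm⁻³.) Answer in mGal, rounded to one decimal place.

-41.5

Drift-corrected reading = 979697.17 − (0.087) = 979697.083 mGal
Free-air correction = 0.3086 × 2120.6 = 654.42 mGal
Free-air anomaly = 979697.083 − 980177.60 + (654.42) = 173.903 mGal
Bouguer slab correction = 0.04193 × 2.47 × 2120.6 = 219.62 mGal
Simple Bouguer anomaly = 173.903 − (219.62) = -45.717 mGal
Complete Bouguer anomaly = -45.717 + 4.22 = -41.497 mGal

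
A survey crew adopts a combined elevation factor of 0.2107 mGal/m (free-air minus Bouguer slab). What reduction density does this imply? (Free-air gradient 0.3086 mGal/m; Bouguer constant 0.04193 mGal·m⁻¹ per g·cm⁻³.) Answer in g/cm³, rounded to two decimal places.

2.33

0.2107 = 0.3086 − 0.04193 × ρ
ρ = (0.3086 − 0.2107) / 0.04193 = 2.33 g/cm³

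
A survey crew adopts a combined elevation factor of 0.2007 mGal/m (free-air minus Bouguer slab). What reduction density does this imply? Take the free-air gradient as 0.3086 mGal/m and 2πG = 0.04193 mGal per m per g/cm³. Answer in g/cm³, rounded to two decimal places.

2.57

0.2007 = 0.3086 − 0.04193 × ρ
ρ = (0.3086 − 0.2007) / 0.04193 = 2.57 g/cm³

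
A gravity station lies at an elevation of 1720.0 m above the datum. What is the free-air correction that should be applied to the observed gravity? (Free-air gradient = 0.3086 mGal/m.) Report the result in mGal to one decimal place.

530.8

Free-air correction = 0.3086 × 1720.0 = 530.8 mGal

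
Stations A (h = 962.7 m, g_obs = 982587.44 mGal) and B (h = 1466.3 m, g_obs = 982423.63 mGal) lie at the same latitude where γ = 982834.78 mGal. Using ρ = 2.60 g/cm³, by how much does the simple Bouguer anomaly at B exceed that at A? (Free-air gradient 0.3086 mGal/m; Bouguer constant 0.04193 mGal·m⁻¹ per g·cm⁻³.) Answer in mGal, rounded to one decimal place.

Δg_SB(A) = 982587.44 − 982834.78 + 0.3086×962.7 − 0.04193×2.60×962.7 = -55.20 mGal
Δg_SB(B) = 982423.63 − 982834.78 + 0.3086×1466.3 − 0.04193×2.60×1466.3 = -118.50 mGal
Difference = -118.50 − (-55.20) = -63.30 mGal

-63.3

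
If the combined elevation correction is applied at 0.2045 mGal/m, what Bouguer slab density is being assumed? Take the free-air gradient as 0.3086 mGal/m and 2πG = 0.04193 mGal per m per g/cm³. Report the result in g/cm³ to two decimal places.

2.48

0.2045 = 0.3086 − 0.04193 × ρ
ρ = (0.3086 − 0.2045) / 0.04193 = 2.48 g/cm³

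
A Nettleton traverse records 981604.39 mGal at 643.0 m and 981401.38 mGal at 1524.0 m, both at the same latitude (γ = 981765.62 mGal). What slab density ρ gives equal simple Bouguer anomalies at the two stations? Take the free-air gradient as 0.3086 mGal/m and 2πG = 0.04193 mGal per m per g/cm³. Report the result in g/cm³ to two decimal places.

1.86

Δg_obs = 981401.38 − 981604.39 = -203.01 mGal over Δh = 1524.0 − 643.0 = 881.0 m
Equal Bouguer anomalies ⇒ Δg_obs + (0.3086 − 0.04193ρ)·Δh = 0
0.3086 − 0.04193ρ = −Δg_obs/Δh = 0.23043
ρ = (0.3086 − 0.23043) / 0.04193 = 1.86 g/cm³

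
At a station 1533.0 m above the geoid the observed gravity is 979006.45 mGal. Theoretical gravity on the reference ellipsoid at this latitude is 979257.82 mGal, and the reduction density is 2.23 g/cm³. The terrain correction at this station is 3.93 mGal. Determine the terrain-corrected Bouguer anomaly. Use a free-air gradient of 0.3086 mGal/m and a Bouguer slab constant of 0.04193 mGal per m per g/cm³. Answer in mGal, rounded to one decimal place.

Free-air correction = 0.3086 × 1533.0 = 473.08 mGal
Free-air anomaly = 979006.45 − 979257.82 + (473.08) = 221.71 mGal
Bouguer slab correction = 0.04193 × 2.23 × 1533.0 = 143.34 mGal
Simple Bouguer anomaly = 221.71 − (143.34) = 78.37 mGal
Complete Bouguer anomaly = 78.37 + 3.93 = 82.30 mGal

82.3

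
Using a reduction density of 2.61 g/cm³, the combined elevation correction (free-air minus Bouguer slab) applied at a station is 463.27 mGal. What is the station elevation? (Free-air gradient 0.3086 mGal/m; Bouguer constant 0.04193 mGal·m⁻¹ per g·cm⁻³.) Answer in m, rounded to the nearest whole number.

Combined gradient = 0.3086 − 0.04193 × 2.61 = 0.1991627 mGal/m
h = 463.27 / 0.1991627 = 2326.09 m

2326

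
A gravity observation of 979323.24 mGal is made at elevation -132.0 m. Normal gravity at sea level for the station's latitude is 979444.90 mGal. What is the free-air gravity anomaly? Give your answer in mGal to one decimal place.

Free-air correction = 0.3086 × -132.0 = -40.74 mGal
Free-air anomaly = 979323.24 − 979444.90 + (-40.74) = -162.40 mGal

-162.4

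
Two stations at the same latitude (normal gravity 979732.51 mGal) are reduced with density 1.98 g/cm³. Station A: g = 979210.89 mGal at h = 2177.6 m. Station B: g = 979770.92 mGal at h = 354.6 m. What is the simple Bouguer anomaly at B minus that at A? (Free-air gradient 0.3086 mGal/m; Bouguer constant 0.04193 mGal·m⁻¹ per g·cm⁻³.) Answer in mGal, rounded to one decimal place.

148.8

Δg_SB(A) = 979210.89 − 979732.51 + 0.3086×2177.6 − 0.04193×1.98×2177.6 = -30.40 mGal
Δg_SB(B) = 979770.92 − 979732.51 + 0.3086×354.6 − 0.04193×1.98×354.6 = 118.40 mGal
Difference = 118.40 − (-30.40) = 148.80 mGal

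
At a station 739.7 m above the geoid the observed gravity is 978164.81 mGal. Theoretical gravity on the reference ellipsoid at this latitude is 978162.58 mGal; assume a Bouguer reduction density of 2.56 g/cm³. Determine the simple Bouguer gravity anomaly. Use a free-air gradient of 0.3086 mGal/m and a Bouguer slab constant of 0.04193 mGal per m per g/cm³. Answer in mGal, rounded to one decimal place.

151.1

Free-air correction = 0.3086 × 739.7 = 228.27 mGal
Free-air anomaly = 978164.81 − 978162.58 + (228.27) = 230.50 mGal
Bouguer slab correction = 0.04193 × 2.56 × 739.7 = 79.40 mGal
Simple Bouguer anomaly = 230.50 − (79.40) = 151.10 mGal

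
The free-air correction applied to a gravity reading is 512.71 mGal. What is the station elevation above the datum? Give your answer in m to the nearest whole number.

1661

h = 512.71 / 0.3086 = 1661.41 m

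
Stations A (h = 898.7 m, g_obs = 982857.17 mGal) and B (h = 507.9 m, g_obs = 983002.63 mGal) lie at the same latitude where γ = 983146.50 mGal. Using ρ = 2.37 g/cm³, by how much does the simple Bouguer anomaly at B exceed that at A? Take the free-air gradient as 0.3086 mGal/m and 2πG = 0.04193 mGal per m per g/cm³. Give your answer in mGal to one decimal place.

63.7

Δg_SB(A) = 982857.17 − 983146.50 + 0.3086×898.7 − 0.04193×2.37×898.7 = -101.30 mGal
Δg_SB(B) = 983002.63 − 983146.50 + 0.3086×507.9 − 0.04193×2.37×507.9 = -37.60 mGal
Difference = -37.60 − (-101.30) = 63.70 mGal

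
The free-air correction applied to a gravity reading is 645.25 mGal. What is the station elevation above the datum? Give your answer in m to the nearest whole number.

2091

h = 645.25 / 0.3086 = 2090.89 m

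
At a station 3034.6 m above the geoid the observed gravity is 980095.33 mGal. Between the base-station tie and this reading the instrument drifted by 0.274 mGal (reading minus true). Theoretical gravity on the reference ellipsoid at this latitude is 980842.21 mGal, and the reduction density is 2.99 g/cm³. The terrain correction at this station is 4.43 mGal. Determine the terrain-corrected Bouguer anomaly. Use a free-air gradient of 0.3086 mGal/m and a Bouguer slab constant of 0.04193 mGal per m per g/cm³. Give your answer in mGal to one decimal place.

Drift-corrected reading = 980095.33 − (0.274) = 980095.056 mGal
Free-air correction = 0.3086 × 3034.6 = 936.48 mGal
Free-air anomaly = 980095.056 − 980842.21 + (936.48) = 189.326 mGal
Bouguer slab correction = 0.04193 × 2.99 × 3034.6 = 380.45 mGal
Simple Bouguer anomaly = 189.326 − (380.45) = -191.124 mGal
Complete Bouguer anomaly = -191.124 + 4.43 = -186.694 mGal

-186.7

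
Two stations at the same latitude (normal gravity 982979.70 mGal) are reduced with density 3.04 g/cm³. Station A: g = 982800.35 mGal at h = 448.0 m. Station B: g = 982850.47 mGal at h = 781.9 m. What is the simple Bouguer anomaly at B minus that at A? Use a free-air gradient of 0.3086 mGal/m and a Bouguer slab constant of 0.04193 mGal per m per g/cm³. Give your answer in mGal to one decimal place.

Δg_SB(A) = 982800.35 − 982979.70 + 0.3086×448.0 − 0.04193×3.04×448.0 = -98.20 mGal
Δg_SB(B) = 982850.47 − 982979.70 + 0.3086×781.9 − 0.04193×3.04×781.9 = 12.40 mGal
Difference = 12.40 − (-98.20) = 110.60 mGal

110.6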